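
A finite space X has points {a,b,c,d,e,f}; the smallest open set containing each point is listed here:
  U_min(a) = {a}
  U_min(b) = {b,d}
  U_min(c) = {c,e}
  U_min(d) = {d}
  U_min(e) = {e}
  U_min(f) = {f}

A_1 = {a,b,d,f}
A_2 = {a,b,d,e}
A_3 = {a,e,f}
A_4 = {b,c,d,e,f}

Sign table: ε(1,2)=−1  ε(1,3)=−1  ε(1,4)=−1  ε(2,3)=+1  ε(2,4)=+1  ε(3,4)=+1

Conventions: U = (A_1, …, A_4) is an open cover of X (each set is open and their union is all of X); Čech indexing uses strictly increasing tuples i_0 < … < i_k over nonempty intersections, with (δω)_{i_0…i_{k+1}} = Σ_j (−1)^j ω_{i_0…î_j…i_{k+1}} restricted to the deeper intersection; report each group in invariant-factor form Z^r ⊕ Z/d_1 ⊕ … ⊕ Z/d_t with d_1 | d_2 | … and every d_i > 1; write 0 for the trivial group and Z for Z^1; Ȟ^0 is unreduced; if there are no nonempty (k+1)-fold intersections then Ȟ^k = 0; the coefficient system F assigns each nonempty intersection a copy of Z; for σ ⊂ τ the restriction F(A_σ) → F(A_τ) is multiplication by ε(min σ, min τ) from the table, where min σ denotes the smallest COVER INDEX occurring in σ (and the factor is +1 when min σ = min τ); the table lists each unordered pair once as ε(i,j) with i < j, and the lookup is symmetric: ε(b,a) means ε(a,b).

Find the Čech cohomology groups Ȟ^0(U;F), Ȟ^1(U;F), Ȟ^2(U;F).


Ȟ^0 ≅ Z, Ȟ^1 ≅ 0, Ȟ^2 ≅ Z

cover nerve:
  A12={a,b,d} A13={a,f} A14={b,d,f} A23={a,e} A24={b,d,e} A34={e,f}
  A123={a} A124={b,d} A134={f} A234={e}
C dims 4,6,4; δ0: rk 3, SNF 1^3; δ1: rk 3, SNF 1^3
Ȟ^0: (4−3)−0=1 ⇒ Z
Ȟ^1: (6−3)−3=0 ⇒ 0
Ȟ^2: (4−0)−3=1 ⇒ Z


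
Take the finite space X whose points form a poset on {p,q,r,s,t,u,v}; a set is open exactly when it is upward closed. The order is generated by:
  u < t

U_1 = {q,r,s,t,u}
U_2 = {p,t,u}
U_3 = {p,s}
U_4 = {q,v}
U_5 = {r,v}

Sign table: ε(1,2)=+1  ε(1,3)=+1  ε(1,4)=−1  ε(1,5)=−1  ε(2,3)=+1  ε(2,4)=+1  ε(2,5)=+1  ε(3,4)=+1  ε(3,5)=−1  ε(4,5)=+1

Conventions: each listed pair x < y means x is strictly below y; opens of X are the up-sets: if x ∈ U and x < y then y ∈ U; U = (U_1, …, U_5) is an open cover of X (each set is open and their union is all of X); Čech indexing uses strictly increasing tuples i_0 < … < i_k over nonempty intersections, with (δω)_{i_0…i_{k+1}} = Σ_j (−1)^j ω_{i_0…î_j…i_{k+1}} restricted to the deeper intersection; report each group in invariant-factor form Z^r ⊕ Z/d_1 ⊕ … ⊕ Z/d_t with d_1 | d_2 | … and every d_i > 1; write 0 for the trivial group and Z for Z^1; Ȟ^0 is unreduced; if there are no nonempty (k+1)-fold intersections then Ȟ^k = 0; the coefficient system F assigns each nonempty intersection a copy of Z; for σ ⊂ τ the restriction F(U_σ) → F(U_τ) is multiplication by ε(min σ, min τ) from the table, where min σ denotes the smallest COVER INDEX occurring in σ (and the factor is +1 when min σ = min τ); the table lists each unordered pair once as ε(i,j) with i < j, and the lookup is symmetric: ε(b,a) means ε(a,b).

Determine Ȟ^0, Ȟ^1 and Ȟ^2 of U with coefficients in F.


Ȟ^0 = Z; Ȟ^1 = Z^2; Ȟ^2 = 0

cover nerve:
  U12={t,u} U13={s} U14={q} U15={r} U23={p} U45={v}
C dims 5,6; δ0: rk 4, SNF 1^4
Ȟ^0: (5−4)−0=1 ⇒ Z
Ȟ^1: (6−0)−4=2 ⇒ Z^2
Ȟ^2: (0−0)−0=0 ⇒ 0


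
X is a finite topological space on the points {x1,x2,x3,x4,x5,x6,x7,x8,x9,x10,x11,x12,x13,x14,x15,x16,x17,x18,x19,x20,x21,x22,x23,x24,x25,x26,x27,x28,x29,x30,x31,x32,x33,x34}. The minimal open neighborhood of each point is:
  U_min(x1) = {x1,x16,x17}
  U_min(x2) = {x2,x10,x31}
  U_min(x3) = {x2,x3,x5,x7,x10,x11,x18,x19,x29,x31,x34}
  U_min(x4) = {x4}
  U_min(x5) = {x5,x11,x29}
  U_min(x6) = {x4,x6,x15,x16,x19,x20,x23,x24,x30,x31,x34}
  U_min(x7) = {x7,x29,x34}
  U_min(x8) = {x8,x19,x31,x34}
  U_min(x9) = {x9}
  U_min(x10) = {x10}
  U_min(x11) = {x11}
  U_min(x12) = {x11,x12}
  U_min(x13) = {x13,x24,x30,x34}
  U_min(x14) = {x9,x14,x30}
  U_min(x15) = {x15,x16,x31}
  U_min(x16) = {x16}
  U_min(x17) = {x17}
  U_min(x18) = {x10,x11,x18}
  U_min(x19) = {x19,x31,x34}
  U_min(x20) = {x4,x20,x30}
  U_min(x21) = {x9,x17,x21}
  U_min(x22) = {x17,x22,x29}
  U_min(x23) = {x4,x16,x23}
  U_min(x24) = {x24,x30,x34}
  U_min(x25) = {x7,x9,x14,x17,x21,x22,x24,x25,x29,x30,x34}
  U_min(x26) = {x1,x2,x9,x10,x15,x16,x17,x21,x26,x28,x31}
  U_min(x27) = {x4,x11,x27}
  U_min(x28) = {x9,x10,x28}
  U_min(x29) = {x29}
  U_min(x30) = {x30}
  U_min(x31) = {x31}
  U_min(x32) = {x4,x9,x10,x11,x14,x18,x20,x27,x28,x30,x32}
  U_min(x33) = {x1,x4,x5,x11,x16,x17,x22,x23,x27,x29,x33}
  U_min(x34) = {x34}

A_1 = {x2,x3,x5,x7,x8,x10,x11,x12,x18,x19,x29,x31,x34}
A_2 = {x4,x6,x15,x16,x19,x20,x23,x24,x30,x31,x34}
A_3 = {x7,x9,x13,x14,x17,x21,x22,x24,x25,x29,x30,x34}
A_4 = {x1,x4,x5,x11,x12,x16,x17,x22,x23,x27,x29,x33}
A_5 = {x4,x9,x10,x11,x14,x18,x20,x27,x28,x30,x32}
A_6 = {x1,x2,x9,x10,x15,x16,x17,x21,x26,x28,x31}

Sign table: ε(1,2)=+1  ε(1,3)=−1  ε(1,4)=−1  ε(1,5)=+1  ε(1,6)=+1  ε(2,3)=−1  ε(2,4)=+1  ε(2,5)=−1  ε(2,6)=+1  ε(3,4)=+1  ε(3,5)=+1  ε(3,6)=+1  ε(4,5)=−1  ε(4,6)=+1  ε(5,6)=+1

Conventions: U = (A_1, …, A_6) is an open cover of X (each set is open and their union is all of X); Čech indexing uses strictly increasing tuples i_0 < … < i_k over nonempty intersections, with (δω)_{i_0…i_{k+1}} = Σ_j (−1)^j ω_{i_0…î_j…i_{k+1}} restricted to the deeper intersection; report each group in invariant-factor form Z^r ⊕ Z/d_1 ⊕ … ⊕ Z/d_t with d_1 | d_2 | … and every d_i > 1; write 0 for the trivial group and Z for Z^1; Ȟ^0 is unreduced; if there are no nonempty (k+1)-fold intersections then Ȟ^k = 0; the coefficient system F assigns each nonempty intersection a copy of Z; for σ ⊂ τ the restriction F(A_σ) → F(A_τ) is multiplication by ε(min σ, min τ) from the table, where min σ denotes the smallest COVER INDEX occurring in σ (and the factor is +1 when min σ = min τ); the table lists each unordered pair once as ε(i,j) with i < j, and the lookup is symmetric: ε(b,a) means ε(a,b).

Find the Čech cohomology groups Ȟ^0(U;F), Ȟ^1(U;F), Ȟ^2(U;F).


Ȟ^0 = 0, Ȟ^1 = Z/2 and Ȟ^2 = Z

nerve simplices:
  A12={x19,x31,x34} A13={x7,x29,x34} A14={x5,x11,x12,x29} A15={x10,x11,x18} A16={x2,x10,x31} A23={x24,x30,x34} A24={x4,x16,x23} A25={x4,x20,x30} A26={x15,x16,x31} A34={x17,x22,x29} A35={x9,x14,x30} A36={x9,x17,x21} A45={x4,x11,x27} A46={x1,x16,x17} A56={x9,x10,x28}
  A123={x34} A126={x31} A134={x29} A145={x11} A156={x10} A235={x30} A245={x4} A246={x16} A346={x17} A356={x9}
C dims 6,15,10; δ0: rk 6, SNF 1^5·2; δ1: rk 9, SNF 1^9
degree 0: 6−6−0 = 0 → Ȟ^0 ≅ 0
degree 1: 15−9−6 = 0 plus torsion [2] → Ȟ^1 ≅ Z/2
degree 2: 10−0−9 = 1 → Ȟ^2 ≅ Z


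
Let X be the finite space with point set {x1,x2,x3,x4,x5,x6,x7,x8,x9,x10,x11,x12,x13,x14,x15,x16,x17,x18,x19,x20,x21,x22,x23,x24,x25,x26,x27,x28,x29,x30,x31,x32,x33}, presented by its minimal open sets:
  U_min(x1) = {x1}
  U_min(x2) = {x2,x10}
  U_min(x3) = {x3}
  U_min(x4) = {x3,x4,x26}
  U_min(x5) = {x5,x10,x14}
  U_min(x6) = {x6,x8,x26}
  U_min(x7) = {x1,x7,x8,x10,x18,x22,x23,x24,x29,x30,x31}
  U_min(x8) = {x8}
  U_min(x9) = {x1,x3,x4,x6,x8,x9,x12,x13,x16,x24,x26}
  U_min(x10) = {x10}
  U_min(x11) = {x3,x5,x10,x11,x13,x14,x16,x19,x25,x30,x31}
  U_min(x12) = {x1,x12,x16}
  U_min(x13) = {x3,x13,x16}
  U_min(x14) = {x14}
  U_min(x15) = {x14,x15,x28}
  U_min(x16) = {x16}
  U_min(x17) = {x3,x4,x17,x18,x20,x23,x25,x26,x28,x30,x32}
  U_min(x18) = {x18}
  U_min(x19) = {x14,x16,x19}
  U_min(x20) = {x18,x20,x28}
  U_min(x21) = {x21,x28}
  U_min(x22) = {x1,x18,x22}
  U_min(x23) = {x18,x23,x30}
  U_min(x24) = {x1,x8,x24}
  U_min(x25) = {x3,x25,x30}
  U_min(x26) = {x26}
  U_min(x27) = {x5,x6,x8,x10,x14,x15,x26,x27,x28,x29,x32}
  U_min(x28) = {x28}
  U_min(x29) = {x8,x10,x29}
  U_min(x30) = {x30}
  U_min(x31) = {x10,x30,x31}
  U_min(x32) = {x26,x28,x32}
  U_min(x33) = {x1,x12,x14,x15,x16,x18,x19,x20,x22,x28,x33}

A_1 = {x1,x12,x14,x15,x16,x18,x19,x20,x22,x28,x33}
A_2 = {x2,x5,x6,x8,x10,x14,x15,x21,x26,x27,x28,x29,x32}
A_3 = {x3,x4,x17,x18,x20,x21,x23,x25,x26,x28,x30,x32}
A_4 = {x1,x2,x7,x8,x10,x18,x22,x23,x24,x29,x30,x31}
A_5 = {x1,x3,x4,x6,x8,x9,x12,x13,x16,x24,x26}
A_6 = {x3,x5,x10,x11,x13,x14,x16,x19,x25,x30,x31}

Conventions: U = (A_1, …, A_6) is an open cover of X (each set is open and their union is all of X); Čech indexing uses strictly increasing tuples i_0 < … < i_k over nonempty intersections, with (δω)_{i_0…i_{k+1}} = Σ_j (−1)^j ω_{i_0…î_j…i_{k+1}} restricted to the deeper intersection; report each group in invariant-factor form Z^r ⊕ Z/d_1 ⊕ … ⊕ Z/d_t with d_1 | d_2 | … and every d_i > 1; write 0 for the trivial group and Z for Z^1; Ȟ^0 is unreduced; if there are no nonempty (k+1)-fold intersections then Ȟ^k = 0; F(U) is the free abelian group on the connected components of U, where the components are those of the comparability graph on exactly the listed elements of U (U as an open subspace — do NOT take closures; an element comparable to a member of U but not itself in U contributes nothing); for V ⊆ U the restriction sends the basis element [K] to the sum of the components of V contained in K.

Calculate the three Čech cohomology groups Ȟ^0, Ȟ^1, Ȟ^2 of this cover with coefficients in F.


cover nerve:
  A12={x14,x15,x28} A13={x18,x20,x28} A14={x1,x18,x22} A15={x1,x12,x16} A16={x14,x16,x19} A23={x21,x26,x28,x32} A24={x2,x8,x10,x29} A25={x6,x8,x26} A26={x5,x10,x14} A34={x18,x23,x30} A35={x3,x4,x26} A36={x3,x25,x30} A45={x1,x8,x24} A46={x10,x30,x31} A56={x3,x13,x16}
  A123={x28} A126={x14} A134={x18} A145={x1} A156={x16} A235={x26} A245={x8} A246={x10} A346={x30} A356={x3}
components per intersection:
  A1: {x1,x12,x14,x15,x16,x18,x19,x20,x22,x28,x33}
  A2: {x2,x5,x6,x8,x10,x14,x15,x21,x26,x27,x28,x29,x32}
  A3: {x3,x4,x17,x18,x20,x21,x23,x25,x26,x28,x30,x32}
  A4: {x1,x2,x7,x8,x10,x18,x22,x23,x24,x29,x30,x31}
  A5: {x1,x3,x4,x6,x8,x9,x12,x13,x16,x24,x26}
  A6: {x3,x5,x10,x11,x13,x14,x16,x19,x25,x30,x31}
  A12: {x14,x15,x28}
  A13: {x18,x20,x28}
  A14: {x1,x18,x22}
  A15: {x1,x12,x16}
  A16: {x14,x16,x19}
  A23: {x21,x26,x28,x32}
  A24: {x2,x8,x10,x29}
  A25: {x6,x8,x26}
  A26: {x5,x10,x14}
  A34: {x18,x23,x30}
  A35: {x3,x4,x26}
  A36: {x3,x25,x30}
  A45: {x1,x8,x24}
  A46: {x10,x30,x31}
  A56: {x3,x13,x16}
  A123: {x28}
  A126: {x14}
  A134: {x18}
  A145: {x1}
  A156: {x16}
  A235: {x26}
  A245: {x8}
  A246: {x10}
  A346: {x30}
  A356: {x3}
C dims 6,15,10; δ0: rk 5, SNF 1^5; δ1: rk 10, SNF 1^9·2
Ȟ^0: (6−5)−0=1 ⇒ Z
Ȟ^1: (15−10)−5=0 ⇒ 0
Ȟ^2: (10−0)−10=0 plus torsion [2] ⇒ Z/2

Ȟ^0 ≅ Z, Ȟ^1 ≅ 0, Ȟ^2 ≅ Z/2


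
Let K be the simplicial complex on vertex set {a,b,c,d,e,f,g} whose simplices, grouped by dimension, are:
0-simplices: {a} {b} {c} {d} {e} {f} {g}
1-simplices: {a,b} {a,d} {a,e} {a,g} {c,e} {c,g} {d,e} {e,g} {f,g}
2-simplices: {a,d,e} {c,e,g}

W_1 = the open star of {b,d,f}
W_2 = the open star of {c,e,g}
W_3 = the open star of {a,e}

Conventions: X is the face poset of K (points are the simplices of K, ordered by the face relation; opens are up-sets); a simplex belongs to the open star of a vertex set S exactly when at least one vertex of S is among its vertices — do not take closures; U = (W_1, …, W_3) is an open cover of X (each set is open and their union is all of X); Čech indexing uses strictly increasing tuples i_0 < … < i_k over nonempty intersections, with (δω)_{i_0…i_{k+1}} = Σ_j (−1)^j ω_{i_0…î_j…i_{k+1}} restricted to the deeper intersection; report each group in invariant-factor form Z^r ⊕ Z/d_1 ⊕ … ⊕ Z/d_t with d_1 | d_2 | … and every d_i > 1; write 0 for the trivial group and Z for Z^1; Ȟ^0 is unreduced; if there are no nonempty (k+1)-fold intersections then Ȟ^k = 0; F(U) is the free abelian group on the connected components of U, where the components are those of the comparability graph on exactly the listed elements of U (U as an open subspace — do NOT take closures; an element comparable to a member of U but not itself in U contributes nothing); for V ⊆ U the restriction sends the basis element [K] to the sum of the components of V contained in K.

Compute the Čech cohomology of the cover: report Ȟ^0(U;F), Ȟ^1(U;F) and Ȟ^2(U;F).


Ȟ^0 = Z,  Ȟ^1 = Z,  Ȟ^2 = 0

nerve simplices:
  W1={{b},{d},{f},{a,b},{a,d},{d,e},{f,g},{a,d,e}} W2={{c},{e},{g},{a,e},{a,g},{c,e},{c,g},{d,e},{e,g},{f,g},{a,d,e},{c,e,g}} W3={{a},{e},{a,b},{a,d},{a,e},{a,g},{c,e},{d,e},{e,g},{a,d,e},{c,e,g}}
  W12={{d,e},{f,g},{a,d,e}} W13={{a,b},{a,d},{d,e},{a,d,e}} W23={{e},{a,e},{a,g},{c,e},{d,e},{e,g},{a,d,e},{c,e,g}}
  W123={{d,e},{a,d,e}}
components per intersection:
  W1: {{b},{a,b}} {{d},{a,d},{d,e},{a,d,e}} {{f},{f,g}}
  W2: {{c},{e},{g},{a,e},{a,g},{c,e},{c,g},{d,e},{e,g},{f,g},{a,d,e},{c,e,g}}
  W3: {{a},{e},{a,b},{a,d},{a,e},{a,g},{c,e},{d,e},{e,g},{a,d,e},{c,e,g}}
  W12: {{d,e},{a,d,e}} {{f,g}}
  W13: {{a,b}} {{a,d},{d,e},{a,d,e}}
  W23: {{e},{a,e},{c,e},{d,e},{e,g},{a,d,e},{c,e,g}} {{a,g}}
  W123: {{d,e},{a,d,e}}
C dims 5,6,1; δ0: rk 4, SNF 1^4; δ1: rk 1, SNF 1^1
degree 0: 5−4−0 = 1 → Ȟ^0 ≅ Z
degree 1: 6−1−4 = 1 → Ȟ^1 ≅ Z
degree 2: 1−0−1 = 0 → Ȟ^2 ≅ 0


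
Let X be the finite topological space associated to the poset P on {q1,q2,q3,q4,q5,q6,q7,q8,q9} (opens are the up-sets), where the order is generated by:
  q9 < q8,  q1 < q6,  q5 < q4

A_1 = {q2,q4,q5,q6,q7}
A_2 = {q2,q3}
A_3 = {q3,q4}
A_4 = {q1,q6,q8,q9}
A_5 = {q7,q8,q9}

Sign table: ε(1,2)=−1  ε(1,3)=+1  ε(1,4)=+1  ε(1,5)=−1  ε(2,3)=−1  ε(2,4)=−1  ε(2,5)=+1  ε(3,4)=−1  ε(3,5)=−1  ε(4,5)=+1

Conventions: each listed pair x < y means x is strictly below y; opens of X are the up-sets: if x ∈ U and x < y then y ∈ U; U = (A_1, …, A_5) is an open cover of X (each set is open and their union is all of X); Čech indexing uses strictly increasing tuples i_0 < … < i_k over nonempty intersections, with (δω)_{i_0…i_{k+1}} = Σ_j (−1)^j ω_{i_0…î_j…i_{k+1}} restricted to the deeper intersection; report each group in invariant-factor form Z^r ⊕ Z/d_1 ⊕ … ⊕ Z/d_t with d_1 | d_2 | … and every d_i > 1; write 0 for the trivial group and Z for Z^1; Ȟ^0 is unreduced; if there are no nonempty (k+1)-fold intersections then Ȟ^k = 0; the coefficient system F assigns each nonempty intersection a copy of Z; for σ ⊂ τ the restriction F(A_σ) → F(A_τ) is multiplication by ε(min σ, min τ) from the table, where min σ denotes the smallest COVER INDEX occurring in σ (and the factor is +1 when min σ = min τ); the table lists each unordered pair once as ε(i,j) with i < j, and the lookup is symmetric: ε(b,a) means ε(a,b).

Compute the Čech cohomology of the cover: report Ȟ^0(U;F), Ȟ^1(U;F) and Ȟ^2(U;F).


Ȟ^0 ≅ 0; Ȟ^1 ≅ Z ⊕ Z/2; Ȟ^2 ≅ 0

nerve simplices:
  A12={q2} A13={q4} A14={q6} A15={q7} A23={q3} A45={q8,q9}
C dims 5,6; δ0: rk 5, SNF 1^4·2
degree 0: 5−5−0 = 0 → Ȟ^0 ≅ 0
degree 1: 6−0−5 = 1 plus torsion [2] → Ȟ^1 ≅ Z ⊕ Z/2
degree 2: 0−0−0 = 0 → Ȟ^2 ≅ 0


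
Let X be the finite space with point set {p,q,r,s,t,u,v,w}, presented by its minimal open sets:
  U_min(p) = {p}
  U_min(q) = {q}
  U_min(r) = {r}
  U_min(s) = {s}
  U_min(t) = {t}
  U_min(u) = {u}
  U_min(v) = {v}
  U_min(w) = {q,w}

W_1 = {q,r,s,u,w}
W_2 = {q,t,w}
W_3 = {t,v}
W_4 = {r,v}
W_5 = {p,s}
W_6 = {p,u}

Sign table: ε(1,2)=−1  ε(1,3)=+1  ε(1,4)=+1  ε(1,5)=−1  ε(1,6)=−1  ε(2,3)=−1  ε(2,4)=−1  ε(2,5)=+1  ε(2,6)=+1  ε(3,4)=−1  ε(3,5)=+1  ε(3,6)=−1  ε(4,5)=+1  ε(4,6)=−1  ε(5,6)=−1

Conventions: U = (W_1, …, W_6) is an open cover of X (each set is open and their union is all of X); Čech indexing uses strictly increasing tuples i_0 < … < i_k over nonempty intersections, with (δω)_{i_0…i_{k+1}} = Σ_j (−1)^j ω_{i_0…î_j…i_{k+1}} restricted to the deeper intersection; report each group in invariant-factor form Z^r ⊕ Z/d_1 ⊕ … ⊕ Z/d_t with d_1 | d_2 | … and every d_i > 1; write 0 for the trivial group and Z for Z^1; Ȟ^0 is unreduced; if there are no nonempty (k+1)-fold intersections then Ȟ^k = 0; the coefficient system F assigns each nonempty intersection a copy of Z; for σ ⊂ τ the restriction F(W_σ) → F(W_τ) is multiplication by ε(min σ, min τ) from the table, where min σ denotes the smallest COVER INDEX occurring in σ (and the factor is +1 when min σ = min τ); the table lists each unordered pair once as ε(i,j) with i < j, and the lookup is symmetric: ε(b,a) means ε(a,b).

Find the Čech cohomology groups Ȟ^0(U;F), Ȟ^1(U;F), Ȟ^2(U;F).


nerve simplices:
  W12={q,w} W14={r} W15={s} W16={u} W23={t} W34={v} W56={p}
C dims 6,7; δ0: rk 6, SNF 1^5·2
degree 0: 6−6−0 = 0 → Ȟ^0 ≅ 0
degree 1: 7−0−6 = 1 plus torsion [2] → Ȟ^1 ≅ Z ⊕ Z/2
degree 2: 0−0−0 = 0 → Ȟ^2 ≅ 0

Ȟ^0(U;F) ≅ 0,  Ȟ^1(U;F) ≅ Z ⊕ Z/2,  Ȟ^2(U;F) ≅ 0


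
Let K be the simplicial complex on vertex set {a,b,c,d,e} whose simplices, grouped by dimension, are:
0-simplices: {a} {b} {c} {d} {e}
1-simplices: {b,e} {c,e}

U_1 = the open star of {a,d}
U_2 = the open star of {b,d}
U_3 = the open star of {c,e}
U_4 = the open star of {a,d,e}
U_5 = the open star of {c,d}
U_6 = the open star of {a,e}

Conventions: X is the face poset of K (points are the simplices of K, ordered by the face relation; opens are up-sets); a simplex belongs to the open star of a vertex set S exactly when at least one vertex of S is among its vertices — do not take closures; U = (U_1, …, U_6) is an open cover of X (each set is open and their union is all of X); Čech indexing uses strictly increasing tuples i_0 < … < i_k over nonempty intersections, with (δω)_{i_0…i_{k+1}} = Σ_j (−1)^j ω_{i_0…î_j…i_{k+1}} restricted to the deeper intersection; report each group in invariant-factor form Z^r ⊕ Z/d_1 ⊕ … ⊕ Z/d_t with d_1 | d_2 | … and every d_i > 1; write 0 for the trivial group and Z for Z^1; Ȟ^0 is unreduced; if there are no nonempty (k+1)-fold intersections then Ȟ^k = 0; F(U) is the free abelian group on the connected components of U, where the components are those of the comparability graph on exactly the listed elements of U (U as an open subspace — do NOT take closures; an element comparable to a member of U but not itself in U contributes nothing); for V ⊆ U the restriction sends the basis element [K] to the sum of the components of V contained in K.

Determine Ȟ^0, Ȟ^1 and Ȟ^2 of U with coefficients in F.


Ȟ^0 ≅ Z^3; Ȟ^1 ≅ 0; Ȟ^2 ≅ 0

intersection data:
  U1={{a},{d}} U2={{b},{d},{b,e}} U3={{c},{e},{b,e},{c,e}} U4={{a},{d},{e},{b,e},{c,e}} U5={{c},{d},{c,e}} U6={{a},{e},{b,e},{c,e}}
  U12={{d}} U14={{a},{d}} U15={{d}} U16={{a}} U23={{b,e}} U24={{d},{b,e}} U25={{d}} U26={{b,e}} U34={{e},{b,e},{c,e}} U35={{c},{c,e}} U36={{e},{b,e},{c,e}} U45={{d},{c,e}} U46={{a},{e},{b,e},{c,e}} U56={{c,e}}
  U124={{d}} U125={{d}} U145={{d}} U146={{a}} U234={{b,e}} U236={{b,e}} U245={{d}} U246={{b,e}} U345={{c,e}} U346={{e},{b,e},{c,e}} U356={{c,e}} U456={{c,e}}
  U1245={{d}} U2346={{b,e}} U3456={{c,e}}
components per intersection:
  U1: {{a}} {{d}}
  U2: {{b},{b,e}} {{d}}
  U3: {{c},{e},{b,e},{c,e}}
  U4: {{a}} {{d}} {{e},{b,e},{c,e}}
  U5: {{c},{c,e}} {{d}}
  U6: {{a}} {{e},{b,e},{c,e}}
  U12: {{d}}
  U14: {{a}} {{d}}
  U15: {{d}}
  U16: {{a}}
  U23: {{b,e}}
  U24: {{d}} {{b,e}}
  U25: {{d}}
  U26: {{b,e}}
  U34: {{e},{b,e},{c,e}}
  U35: {{c},{c,e}}
  U36: {{e},{b,e},{c,e}}
  U45: {{d}} {{c,e}}
  U46: {{a}} {{e},{b,e},{c,e}}
  U56: {{c,e}}
  U124: {{d}}
  U125: {{d}}
  U145: {{d}}
  U146: {{a}}
  U234: {{b,e}}
  U236: {{b,e}}
  U245: {{d}}
  U246: {{b,e}}
  U345: {{c,e}}
  U346: {{e},{b,e},{c,e}}
  U356: {{c,e}}
  U456: {{c,e}}
  U1245: {{d}}
  U2346: {{b,e}}
  U3456: {{c,e}}
C dims 12,18,12,3; δ0: rk 9, SNF 1^9; δ1: rk 9, SNF 1^9; δ2: rk 3, SNF 1^3
Ȟ^0 = (12 − 9) − 0 = 3, so Ȟ^0 ≅ Z^3
Ȟ^1 = (18 − 9) − 9 = 0, so Ȟ^1 ≅ 0
Ȟ^2 = (12 − 3) − 9 = 0, so Ȟ^2 ≅ 0


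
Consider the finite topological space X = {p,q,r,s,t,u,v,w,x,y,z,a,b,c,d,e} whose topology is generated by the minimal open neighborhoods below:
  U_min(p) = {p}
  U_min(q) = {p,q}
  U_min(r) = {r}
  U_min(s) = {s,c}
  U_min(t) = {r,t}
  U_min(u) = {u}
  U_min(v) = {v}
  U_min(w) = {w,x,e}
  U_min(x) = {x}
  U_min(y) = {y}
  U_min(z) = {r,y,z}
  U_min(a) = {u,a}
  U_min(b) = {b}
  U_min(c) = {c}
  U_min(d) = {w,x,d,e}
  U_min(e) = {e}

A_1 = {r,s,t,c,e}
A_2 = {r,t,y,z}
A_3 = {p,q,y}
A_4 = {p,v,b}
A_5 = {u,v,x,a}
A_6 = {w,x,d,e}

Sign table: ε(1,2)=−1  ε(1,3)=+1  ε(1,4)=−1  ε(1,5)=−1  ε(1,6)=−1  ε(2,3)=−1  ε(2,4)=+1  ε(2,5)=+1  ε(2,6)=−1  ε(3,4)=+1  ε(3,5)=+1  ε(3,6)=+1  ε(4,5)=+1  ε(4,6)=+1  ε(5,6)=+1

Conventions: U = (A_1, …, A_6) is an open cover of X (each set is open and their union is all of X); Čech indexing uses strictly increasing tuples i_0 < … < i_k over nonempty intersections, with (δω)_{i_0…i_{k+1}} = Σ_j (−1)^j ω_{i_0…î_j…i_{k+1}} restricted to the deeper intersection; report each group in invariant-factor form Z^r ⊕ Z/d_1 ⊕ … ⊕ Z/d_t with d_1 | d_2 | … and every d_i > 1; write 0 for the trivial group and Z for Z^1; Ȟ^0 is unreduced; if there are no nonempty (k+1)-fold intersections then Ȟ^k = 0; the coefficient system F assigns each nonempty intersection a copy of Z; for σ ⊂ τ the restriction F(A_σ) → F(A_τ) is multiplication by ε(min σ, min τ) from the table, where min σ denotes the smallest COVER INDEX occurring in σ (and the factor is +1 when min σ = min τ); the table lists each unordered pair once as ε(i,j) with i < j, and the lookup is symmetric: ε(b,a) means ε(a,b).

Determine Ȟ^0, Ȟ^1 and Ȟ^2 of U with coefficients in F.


Ȟ^0(U;F) ≅ 0,  Ȟ^1(U;F) ≅ Z/2,  Ȟ^2(U;F) ≅ 0

nonempty intersections:
  A12={r,t} A16={e} A23={y} A34={p} A45={v} A56={x}
C dims 6,6; δ0: rk 6, SNF 1^5·2
Ȟ^0: (6−6)−0=0 ⇒ 0
Ȟ^1: (6−0)−6=0 plus torsion [2] ⇒ Z/2
Ȟ^2: (0−0)−0=0 ⇒ 0


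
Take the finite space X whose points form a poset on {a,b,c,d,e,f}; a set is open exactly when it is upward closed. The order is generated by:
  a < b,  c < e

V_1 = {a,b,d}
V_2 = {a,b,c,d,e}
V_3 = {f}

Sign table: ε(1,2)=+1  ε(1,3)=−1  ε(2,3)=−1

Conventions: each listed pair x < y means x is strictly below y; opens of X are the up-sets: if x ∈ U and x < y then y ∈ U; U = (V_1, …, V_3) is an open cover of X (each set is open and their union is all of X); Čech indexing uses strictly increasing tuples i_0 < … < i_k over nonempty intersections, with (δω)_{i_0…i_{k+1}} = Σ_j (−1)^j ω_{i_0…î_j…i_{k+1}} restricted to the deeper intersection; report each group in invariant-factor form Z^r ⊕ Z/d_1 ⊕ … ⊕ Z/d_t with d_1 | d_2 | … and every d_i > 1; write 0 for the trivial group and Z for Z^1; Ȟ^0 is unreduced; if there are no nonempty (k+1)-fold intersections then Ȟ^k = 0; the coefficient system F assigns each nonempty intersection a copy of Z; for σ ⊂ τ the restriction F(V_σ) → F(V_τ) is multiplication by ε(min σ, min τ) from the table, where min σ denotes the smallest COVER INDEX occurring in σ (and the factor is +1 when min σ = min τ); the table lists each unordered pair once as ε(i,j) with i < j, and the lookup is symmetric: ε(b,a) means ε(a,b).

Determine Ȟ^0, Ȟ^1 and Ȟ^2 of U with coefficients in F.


nonempty intersections:
  V12={a,b,d}
C dims 3,1; δ0: rk 1, SNF 1^1
Ȟ^0: (3−1)−0=2 ⇒ Z^2
Ȟ^1: (1−0)−1=0 ⇒ 0
Ȟ^2: (0−0)−0=0 ⇒ 0

Ȟ^0 ≅ Z^2,  Ȟ^1 ≅ 0,  Ȟ^2 ≅ 0


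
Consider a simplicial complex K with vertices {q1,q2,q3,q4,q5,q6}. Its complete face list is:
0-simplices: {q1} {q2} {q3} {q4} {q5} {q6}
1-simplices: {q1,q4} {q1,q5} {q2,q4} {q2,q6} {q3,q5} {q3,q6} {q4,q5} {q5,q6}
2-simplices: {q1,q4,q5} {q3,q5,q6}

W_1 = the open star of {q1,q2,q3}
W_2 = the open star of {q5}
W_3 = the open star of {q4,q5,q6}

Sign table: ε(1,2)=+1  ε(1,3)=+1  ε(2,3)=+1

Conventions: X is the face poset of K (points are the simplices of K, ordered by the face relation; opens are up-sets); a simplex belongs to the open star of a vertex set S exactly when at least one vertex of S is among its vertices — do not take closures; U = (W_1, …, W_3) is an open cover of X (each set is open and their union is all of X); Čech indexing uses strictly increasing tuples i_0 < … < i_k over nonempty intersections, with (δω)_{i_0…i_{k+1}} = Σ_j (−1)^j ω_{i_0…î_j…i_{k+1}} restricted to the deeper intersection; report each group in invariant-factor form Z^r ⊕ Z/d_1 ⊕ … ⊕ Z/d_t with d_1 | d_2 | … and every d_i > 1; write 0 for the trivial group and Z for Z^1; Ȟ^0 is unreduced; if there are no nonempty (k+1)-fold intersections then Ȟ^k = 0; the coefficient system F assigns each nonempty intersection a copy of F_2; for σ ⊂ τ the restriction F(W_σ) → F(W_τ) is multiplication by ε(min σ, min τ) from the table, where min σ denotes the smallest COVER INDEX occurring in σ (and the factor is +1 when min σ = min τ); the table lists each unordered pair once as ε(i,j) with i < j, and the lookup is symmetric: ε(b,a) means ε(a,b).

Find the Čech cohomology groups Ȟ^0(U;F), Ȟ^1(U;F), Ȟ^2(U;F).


cover nerve:
  W1={{q1},{q2},{q3},{q1,q4},{q1,q5},{q2,q4},{q2,q6},{q3,q5},{q3,q6},{q1,q4,q5},{q3,q5,q6}} W2={{q5},{q1,q5},{q3,q5},{q4,q5},{q5,q6},{q1,q4,q5},{q3,q5,q6}} W3={{q4},{q5},{q6},{q1,q4},{q1,q5},{q2,q4},{q2,q6},{q3,q5},{q3,q6},{q4,q5},{q5,q6},{q1,q4,q5},{q3,q5,q6}}
  W12={{q1,q5},{q3,q5},{q1,q4,q5},{q3,q5,q6}} W13={{q1,q4},{q1,q5},{q2,q4},{q2,q6},{q3,q5},{q3,q6},{q1,q4,q5},{q3,q5,q6}} W23={{q5},{q1,q5},{q3,q5},{q4,q5},{q5,q6},{q1,q4,q5},{q3,q5,q6}}
  W123={{q1,q5},{q3,q5},{q1,q4,q5},{q3,q5,q6}}
C dims 3,3,1; δ0: rk_F2 2; δ1: rk_F2 1
Ȟ^0: (3−2)−0=1 ⇒ Z/2
Ȟ^1: (3−1)−2=0 ⇒ 0
Ȟ^2: (1−0)−1=0 ⇒ 0

Ȟ^0 ≅ Z/2,  Ȟ^1 ≅ 0,  Ȟ^2 ≅ 0


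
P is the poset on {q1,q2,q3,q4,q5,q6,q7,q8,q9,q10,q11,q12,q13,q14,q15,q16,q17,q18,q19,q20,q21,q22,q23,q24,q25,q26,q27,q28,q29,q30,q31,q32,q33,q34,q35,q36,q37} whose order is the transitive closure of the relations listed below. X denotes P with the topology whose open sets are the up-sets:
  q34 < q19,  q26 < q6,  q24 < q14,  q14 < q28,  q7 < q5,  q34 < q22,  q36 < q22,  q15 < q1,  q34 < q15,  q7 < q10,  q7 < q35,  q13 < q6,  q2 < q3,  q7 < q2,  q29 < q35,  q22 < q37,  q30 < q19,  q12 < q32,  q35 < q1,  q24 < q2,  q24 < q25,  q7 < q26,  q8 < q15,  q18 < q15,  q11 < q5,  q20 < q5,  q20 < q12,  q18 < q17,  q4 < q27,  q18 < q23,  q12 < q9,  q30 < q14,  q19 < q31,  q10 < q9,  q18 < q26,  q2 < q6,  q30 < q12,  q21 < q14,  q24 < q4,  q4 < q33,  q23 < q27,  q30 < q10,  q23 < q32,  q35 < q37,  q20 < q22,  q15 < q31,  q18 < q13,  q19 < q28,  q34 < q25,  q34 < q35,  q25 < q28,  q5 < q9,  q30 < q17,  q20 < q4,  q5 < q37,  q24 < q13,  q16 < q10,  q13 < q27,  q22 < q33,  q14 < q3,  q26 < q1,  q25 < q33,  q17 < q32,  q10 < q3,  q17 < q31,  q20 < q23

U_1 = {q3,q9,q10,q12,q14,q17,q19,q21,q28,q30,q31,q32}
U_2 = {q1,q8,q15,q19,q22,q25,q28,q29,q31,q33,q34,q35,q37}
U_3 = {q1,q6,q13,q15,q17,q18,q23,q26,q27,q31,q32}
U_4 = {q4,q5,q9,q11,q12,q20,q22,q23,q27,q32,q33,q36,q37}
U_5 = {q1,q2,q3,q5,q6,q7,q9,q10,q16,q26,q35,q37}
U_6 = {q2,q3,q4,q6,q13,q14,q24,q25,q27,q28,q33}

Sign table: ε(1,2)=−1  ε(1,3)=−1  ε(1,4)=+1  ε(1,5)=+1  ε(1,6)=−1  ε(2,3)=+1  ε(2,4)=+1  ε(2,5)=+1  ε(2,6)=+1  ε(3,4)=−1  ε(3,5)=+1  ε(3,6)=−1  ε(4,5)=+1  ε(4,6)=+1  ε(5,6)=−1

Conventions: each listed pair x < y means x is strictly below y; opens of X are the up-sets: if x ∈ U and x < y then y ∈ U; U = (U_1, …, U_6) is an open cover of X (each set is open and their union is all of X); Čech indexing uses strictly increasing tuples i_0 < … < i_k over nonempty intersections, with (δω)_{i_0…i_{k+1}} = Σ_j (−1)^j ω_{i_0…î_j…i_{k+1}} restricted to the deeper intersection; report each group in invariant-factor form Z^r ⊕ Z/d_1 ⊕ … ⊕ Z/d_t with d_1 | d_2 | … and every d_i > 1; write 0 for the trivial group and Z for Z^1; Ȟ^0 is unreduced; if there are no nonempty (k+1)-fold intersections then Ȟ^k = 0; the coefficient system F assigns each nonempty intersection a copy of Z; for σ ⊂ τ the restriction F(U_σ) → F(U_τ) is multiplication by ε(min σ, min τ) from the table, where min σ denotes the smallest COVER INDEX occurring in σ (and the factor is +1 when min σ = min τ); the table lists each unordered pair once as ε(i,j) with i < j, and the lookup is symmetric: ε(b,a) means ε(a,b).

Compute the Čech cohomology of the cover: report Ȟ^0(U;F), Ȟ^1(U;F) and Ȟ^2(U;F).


Ȟ^0 = 0; Ȟ^1 = Z/2; Ȟ^2 = Z

nonempty intersections:
  U12={q19,q28,q31} U13={q17,q31,q32} U14={q9,q12,q32} U15={q3,q9,q10} U16={q3,q14,q28} U23={q1,q15,q31} U24={q22,q33,q37} U25={q1,q35,q37} U26={q25,q28,q33} U34={q23,q27,q32} U35={q1,q6,q26} U36={q6,q13,q27} U45={q5,q9,q37} U46={q4,q27,q33} U56={q2,q3,q6}
  U123={q31} U126={q28} U134={q32} U145={q9} U156={q3} U235={q1} U245={q37} U246={q33} U346={q27} U356={q6}
C dims 6,15,10; δ0: rk 6, SNF 1^5·2; δ1: rk 9, SNF 1^9
Ȟ^0: (6−6)−0=0 ⇒ 0
Ȟ^1: (15−9)−6=0 plus torsion [2] ⇒ Z/2
Ȟ^2: (10−0)−9=1 ⇒ Z


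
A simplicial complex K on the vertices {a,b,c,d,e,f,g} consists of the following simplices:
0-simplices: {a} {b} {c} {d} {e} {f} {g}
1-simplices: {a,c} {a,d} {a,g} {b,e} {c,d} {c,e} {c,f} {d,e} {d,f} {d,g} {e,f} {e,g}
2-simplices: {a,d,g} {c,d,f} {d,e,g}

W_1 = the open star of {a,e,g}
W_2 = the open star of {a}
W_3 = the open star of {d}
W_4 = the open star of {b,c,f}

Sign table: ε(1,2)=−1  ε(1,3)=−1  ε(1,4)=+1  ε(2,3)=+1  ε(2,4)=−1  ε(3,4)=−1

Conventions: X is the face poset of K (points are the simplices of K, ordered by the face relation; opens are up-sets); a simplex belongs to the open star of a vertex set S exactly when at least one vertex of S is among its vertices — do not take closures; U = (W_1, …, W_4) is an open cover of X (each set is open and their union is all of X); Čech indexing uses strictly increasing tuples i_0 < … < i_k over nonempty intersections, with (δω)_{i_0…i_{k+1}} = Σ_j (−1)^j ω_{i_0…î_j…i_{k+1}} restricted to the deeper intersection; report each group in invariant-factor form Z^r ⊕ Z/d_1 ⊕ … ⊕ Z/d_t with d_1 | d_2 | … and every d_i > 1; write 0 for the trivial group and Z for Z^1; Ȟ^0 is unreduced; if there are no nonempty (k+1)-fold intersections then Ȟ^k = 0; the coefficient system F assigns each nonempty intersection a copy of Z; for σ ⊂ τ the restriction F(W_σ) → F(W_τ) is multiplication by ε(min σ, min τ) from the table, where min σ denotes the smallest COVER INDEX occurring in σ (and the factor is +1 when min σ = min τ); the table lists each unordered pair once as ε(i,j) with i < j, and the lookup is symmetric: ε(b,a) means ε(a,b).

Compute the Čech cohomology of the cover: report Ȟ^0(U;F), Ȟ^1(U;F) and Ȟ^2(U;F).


intersection data:
  W1={{a},{e},{g},{a,c},{a,d},{a,g},{b,e},{c,e},{d,e},{d,g},{e,f},{e,g},{a,d,g},{d,e,g}} W2={{a},{a,c},{a,d},{a,g},{a,d,g}} W3={{d},{a,d},{c,d},{d,e},{d,f},{d,g},{a,d,g},{c,d,f},{d,e,g}} W4={{b},{c},{f},{a,c},{b,e},{c,d},{c,e},{c,f},{d,f},{e,f},{c,d,f}}
  W12={{a},{a,c},{a,d},{a,g},{a,d,g}} W13={{a,d},{d,e},{d,g},{a,d,g},{d,e,g}} W14={{a,c},{b,e},{c,e},{e,f}} W23={{a,d},{a,d,g}} W24={{a,c}} W34={{c,d},{d,f},{c,d,f}}
  W123={{a,d},{a,d,g}} W124={{a,c}}
C dims 4,6,2; δ0: rk 3, SNF 1^3; δ1: rk 2, SNF 1^2
Ȟ^0 = (4 − 3) − 0 = 1, so Ȟ^0 ≅ Z
Ȟ^1 = (6 − 2) − 3 = 1, so Ȟ^1 ≅ Z
Ȟ^2 = (2 − 0) − 2 = 0, so Ȟ^2 ≅ 0

Ȟ^0 ≅ Z; Ȟ^1 ≅ Z; Ȟ^2 ≅ 0


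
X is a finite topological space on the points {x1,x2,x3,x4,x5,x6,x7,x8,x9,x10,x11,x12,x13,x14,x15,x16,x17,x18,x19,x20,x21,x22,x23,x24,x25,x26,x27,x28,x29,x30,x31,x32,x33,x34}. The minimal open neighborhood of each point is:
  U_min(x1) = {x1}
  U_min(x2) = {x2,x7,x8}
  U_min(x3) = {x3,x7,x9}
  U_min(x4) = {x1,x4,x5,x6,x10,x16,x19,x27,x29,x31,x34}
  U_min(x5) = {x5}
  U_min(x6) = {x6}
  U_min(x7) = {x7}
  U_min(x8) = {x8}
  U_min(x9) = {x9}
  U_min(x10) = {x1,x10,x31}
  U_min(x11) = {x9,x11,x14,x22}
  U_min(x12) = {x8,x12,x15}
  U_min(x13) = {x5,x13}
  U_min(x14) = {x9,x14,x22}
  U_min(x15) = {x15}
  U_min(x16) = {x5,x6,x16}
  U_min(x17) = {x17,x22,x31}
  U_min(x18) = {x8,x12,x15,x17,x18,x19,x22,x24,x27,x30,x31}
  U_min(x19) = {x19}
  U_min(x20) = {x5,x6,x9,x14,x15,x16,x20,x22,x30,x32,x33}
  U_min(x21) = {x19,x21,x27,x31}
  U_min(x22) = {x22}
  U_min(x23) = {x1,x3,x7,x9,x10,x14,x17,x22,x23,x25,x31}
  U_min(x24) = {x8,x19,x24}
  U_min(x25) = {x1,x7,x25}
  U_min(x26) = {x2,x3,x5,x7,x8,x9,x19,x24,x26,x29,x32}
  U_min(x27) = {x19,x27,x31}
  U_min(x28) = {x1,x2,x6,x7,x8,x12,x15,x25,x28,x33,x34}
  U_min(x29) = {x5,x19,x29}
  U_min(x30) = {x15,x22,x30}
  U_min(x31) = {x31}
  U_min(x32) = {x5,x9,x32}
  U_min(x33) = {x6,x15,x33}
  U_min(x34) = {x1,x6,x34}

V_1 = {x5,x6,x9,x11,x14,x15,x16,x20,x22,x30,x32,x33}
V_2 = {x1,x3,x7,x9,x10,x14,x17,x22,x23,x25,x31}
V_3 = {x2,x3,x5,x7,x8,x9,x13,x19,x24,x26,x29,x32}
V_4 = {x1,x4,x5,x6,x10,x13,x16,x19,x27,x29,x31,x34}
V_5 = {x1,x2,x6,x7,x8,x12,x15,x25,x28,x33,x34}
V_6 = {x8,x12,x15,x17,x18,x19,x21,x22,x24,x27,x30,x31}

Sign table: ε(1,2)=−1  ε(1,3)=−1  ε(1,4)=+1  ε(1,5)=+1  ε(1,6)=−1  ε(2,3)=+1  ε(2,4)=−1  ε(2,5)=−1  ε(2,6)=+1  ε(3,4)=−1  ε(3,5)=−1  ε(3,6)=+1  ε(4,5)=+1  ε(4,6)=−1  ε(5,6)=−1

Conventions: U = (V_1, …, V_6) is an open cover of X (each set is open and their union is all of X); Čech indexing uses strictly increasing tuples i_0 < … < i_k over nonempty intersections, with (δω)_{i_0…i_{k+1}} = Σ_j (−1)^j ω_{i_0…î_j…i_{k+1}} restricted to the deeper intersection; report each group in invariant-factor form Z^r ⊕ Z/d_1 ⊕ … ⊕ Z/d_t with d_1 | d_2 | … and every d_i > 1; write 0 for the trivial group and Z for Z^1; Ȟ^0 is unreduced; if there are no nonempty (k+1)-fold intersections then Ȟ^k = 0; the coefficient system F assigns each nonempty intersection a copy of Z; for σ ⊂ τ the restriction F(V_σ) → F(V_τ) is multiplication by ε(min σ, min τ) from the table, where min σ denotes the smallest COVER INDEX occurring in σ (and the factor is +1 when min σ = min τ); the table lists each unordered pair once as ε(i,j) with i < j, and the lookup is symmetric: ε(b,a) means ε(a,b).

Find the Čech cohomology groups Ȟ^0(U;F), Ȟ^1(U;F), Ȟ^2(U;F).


Ȟ^0 = Z, Ȟ^1 = 0, Ȟ^2 = Z/2

nerve simplices:
  V12={x9,x14,x22} V13={x5,x9,x32} V14={x5,x6,x16} V15={x6,x15,x33} V16={x15,x22,x30} V23={x3,x7,x9} V24={x1,x10,x31} V25={x1,x7,x25} V26={x17,x22,x31} V34={x5,x13,x19,x29} V35={x2,x7,x8} V36={x8,x19,x24} V45={x1,x6,x34} V46={x19,x27,x31} V56={x8,x12,x15}
  V123={x9} V126={x22} V134={x5} V145={x6} V156={x15} V235={x7} V245={x1} V246={x31} V346={x19} V356={x8}
C dims 6,15,10; δ0: rk 5, SNF 1^5; δ1: rk 10, SNF 1^9·2
degree 0: 6−5−0 = 1 → Ȟ^0 ≅ Z
degree 1: 15−10−5 = 0 → Ȟ^1 ≅ 0
degree 2: 10−0−10 = 0 plus torsion [2] → Ȟ^2 ≅ Z/2


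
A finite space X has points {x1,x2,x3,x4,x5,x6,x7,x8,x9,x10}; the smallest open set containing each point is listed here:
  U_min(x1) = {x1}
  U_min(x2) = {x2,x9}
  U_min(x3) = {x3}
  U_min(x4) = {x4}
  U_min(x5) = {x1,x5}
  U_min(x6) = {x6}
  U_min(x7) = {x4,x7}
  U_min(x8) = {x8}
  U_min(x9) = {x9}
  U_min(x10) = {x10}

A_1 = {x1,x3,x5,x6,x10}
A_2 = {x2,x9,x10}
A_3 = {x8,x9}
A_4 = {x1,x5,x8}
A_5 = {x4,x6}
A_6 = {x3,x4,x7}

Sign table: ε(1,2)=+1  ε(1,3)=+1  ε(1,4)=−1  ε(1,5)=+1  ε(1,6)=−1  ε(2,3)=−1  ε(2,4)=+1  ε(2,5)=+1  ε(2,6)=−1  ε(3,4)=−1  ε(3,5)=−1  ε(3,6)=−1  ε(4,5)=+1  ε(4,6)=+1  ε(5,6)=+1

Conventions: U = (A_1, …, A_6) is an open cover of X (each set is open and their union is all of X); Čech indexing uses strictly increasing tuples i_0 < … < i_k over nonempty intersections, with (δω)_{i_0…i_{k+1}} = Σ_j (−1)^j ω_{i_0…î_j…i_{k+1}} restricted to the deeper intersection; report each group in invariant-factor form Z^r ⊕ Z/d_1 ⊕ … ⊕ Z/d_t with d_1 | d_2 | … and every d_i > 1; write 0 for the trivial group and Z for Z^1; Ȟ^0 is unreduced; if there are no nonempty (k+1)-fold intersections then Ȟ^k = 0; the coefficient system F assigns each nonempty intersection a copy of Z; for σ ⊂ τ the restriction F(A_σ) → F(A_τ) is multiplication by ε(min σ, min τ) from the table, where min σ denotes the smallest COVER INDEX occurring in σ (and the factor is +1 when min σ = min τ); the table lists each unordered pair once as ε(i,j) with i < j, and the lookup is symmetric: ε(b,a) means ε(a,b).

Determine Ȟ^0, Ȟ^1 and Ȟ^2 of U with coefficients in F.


Ȟ^0(U;F) ≅ 0,  Ȟ^1(U;F) ≅ Z ⊕ Z/2,  Ȟ^2(U;F) ≅ 0

intersection data:
  A12={x10} A14={x1,x5} A15={x6} A16={x3} A23={x9} A34={x8} A56={x4}
C dims 6,7; δ0: rk 6, SNF 1^5·2
Ȟ^0 = (6 − 6) − 0 = 0, so Ȟ^0 ≅ 0
Ȟ^1 = (7 − 0) − 6 = 1 plus torsion [2], so Ȟ^1 ≅ Z ⊕ Z/2
Ȟ^2 = (0 − 0) − 0 = 0, so Ȟ^2 ≅ 0


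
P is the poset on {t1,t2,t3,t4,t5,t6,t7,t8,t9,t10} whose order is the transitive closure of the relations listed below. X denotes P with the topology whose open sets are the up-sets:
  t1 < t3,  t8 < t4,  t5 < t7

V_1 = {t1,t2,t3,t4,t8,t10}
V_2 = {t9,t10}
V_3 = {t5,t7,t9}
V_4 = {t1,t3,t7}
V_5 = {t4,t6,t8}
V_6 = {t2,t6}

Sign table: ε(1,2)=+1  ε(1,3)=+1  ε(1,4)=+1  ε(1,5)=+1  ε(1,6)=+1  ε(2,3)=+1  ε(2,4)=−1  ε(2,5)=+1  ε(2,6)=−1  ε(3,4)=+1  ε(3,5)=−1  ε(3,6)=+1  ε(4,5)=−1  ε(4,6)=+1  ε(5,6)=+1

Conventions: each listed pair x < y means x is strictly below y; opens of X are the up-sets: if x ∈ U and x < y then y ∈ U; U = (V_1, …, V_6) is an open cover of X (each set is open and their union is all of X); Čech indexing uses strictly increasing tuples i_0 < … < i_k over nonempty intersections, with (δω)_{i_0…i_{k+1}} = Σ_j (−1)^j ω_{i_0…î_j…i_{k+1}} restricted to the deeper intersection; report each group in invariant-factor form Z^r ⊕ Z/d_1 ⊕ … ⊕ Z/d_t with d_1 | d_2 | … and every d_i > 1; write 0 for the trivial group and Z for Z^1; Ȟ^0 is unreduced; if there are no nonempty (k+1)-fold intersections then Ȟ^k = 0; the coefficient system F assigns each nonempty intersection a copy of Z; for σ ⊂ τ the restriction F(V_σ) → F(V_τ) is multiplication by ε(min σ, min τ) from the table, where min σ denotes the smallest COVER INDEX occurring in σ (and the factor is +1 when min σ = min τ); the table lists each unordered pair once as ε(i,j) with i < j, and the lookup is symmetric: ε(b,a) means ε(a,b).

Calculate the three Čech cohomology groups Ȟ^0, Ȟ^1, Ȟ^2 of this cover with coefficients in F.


cover nerve:
  V12={t10} V14={t1,t3} V15={t4,t8} V16={t2} V23={t9} V34={t7} V56={t6}
C dims 6,7; δ0: rk 5, SNF 1^5
Ȟ^0: (6−5)−0=1 ⇒ Z
Ȟ^1: (7−0)−5=2 ⇒ Z^2
Ȟ^2: (0−0)−0=0 ⇒ 0

Ȟ^0(U;F) ≅ Z, Ȟ^1(U;F) ≅ Z^2, Ȟ^2(U;F) ≅ 0


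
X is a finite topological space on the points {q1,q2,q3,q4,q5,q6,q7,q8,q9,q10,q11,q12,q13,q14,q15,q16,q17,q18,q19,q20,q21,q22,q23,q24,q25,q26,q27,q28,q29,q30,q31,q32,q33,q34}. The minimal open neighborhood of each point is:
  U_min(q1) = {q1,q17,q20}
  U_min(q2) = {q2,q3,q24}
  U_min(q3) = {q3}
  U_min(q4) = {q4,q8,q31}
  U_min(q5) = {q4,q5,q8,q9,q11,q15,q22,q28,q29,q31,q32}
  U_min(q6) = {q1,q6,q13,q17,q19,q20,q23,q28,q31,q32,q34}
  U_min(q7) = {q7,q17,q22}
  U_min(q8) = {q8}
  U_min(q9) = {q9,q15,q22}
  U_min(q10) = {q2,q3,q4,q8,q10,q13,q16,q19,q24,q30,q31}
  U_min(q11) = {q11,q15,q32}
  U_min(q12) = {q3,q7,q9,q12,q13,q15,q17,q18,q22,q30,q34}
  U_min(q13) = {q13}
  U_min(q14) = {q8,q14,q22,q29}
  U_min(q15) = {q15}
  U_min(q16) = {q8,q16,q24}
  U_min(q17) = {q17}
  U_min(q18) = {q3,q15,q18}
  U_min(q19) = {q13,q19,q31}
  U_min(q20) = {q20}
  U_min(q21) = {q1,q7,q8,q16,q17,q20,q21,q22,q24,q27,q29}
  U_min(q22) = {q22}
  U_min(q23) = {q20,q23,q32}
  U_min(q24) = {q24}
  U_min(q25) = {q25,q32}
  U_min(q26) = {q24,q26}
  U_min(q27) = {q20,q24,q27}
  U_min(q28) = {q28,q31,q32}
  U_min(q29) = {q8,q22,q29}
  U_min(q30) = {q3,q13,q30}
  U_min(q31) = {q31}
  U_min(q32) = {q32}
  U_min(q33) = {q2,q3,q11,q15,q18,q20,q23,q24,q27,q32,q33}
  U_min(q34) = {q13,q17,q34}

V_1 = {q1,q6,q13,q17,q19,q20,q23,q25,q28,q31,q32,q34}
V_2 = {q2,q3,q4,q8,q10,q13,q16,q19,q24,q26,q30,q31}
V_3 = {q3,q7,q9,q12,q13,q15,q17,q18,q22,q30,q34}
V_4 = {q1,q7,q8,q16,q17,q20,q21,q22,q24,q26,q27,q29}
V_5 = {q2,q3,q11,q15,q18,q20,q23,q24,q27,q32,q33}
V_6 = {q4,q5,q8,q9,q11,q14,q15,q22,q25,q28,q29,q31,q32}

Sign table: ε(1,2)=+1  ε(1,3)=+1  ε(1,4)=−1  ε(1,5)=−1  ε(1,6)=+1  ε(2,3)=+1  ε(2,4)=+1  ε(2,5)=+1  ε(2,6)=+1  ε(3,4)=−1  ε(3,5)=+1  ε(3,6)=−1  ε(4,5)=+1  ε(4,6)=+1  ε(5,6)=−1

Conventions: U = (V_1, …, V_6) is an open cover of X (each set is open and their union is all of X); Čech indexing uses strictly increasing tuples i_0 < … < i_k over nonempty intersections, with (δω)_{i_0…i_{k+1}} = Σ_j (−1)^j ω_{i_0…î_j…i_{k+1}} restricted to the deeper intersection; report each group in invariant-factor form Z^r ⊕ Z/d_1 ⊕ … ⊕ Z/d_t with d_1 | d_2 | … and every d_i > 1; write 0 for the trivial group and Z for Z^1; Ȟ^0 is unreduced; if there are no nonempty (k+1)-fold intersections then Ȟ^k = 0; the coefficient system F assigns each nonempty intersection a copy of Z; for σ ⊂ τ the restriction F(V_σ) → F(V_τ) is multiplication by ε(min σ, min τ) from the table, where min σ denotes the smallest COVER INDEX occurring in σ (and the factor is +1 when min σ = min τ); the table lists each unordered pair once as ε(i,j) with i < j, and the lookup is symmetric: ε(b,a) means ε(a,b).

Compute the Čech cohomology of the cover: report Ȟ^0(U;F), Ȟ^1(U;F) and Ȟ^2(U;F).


nonempty intersections:
  V12={q13,q19,q31} V13={q13,q17,q34} V14={q1,q17,q20} V15={q20,q23,q32} V16={q25,q28,q31,q32} V23={q3,q13,q30} V24={q8,q16,q24,q26} V25={q2,q3,q24} V26={q4,q8,q31} V34={q7,q17,q22} V35={q3,q15,q18} V36={q9,q15,q22} V45={q20,q24,q27} V46={q8,q22,q29} V56={q11,q15,q32}
  V123={q13} V126={q31} V134={q17} V145={q20} V156={q32} V235={q3} V245={q24} V246={q8} V346={q22} V356={q15}
C dims 6,15,10; δ0: rk 6, SNF 1^5·2; δ1: rk 9, SNF 1^9
Ȟ^0: (6−6)−0=0 ⇒ 0
Ȟ^1: (15−9)−6=0 plus torsion [2] ⇒ Z/2
Ȟ^2: (10−0)−9=1 ⇒ Z

Ȟ^0(U;F) ≅ 0,  Ȟ^1(U;F) ≅ Z/2,  Ȟ^2(U;F) ≅ Z
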